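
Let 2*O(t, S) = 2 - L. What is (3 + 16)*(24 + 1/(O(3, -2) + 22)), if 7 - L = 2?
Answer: 18734/41 ≈ 456.93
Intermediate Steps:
L = 5 (L = 7 - 1*2 = 7 - 2 = 5)
O(t, S) = -3/2 (O(t, S) = (2 - 1*5)/2 = (2 - 5)/2 = (½)*(-3) = -3/2)
(3 + 16)*(24 + 1/(O(3, -2) + 22)) = (3 + 16)*(24 + 1/(-3/2 + 22)) = 19*(24 + 1/(41/2)) = 19*(24 + 2/41) = 19*(986/41) = 18734/41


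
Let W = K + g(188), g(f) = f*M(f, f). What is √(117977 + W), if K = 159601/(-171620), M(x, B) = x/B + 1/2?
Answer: √870776281348995/85810 ≈ 343.89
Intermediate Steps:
M(x, B) = ½ + x/B (M(x, B) = x/B + 1*(½) = x/B + ½ = ½ + x/B)
K = -159601/171620 (K = 159601*(-1/171620) = -159601/171620 ≈ -0.92997)
g(f) = 3*f/2 (g(f) = f*((f + f/2)/f) = f*((3*f/2)/f) = f*(3/2) = 3*f/2)
W = 48237239/171620 (W = -159601/171620 + (3/2)*188 = -159601/171620 + 282 = 48237239/171620 ≈ 281.07)
√(117977 + W) = √(117977 + 48237239/171620) = √(20295449979/171620) = √870776281348995/85810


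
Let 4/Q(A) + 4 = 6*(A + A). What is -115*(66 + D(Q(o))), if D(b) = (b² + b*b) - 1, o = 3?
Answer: -239315/32 ≈ -7478.6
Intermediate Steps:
Q(A) = 4/(-4 + 12*A) (Q(A) = 4/(-4 + 6*(A + A)) = 4/(-4 + 6*(2*A)) = 4/(-4 + 12*A))
D(b) = -1 + 2*b² (D(b) = (b² + b²) - 1 = 2*b² - 1 = -1 + 2*b²)
-115*(66 + D(Q(o))) = -115*(66 + (-1 + 2*(1/(-1 + 3*3))²)) = -115*(66 + (-1 + 2*(1/(-1 + 9))²)) = -115*(66 + (-1 + 2*(1/8)²)) = -115*(66 + (-1 + 2*(⅛)²)) = -115*(66 + (-1 + 2*(1/64))) = -115*(66 + (-1 + 1/32)) = -115*(66 - 31/32) = -115*2081/32 = -239315/32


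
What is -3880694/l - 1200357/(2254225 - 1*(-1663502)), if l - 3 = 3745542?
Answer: -729610771189/543482325045 ≈ -1.3425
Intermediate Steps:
l = 3745545 (l = 3 + 3745542 = 3745545)
-3880694/l - 1200357/(2254225 - 1*(-1663502)) = -3880694/3745545 - 1200357/(2254225 - 1*(-1663502)) = -3880694*1/3745545 - 1200357/(2254225 + 1663502) = -3880694/3745545 - 1200357/3917727 = -3880694/3745545 - 1200357*1/3917727 = -3880694/3745545 - 133373/435303 = -729610771189/543482325045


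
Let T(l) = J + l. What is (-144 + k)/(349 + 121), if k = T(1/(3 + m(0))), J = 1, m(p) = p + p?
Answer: -214/705 ≈ -0.30355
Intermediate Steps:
m(p) = 2*p
T(l) = 1 + l
k = 4/3 (k = 1 + 1/(3 + 2*0) = 1 + 1/(3 + 0) = 1 + 1/3 = 1 + ⅓ = 4/3 ≈ 1.3333)
(-144 + k)/(349 + 121) = (-144 + 4/3)/(349 + 121) = -428/3/470 = -428/3*1/470 = -214/705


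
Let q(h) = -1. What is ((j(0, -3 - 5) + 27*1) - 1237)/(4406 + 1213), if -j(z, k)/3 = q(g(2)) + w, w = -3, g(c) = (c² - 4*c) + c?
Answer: -1198/5619 ≈ -0.21321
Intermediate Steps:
g(c) = c² - 3*c
j(z, k) = 12 (j(z, k) = -3*(-1 - 3) = -3*(-4) = 12)
((j(0, -3 - 5) + 27*1) - 1237)/(4406 + 1213) = ((12 + 27*1) - 1237)/(4406 + 1213) = ((12 + 27) - 1237)/5619 = (39 - 1237)*(1/5619) = -1198*1/5619 = -1198/5619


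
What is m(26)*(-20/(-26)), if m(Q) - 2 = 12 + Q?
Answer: 400/13 ≈ 30.769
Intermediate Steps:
m(Q) = 14 + Q (m(Q) = 2 + (12 + Q) = 14 + Q)
m(26)*(-20/(-26)) = (14 + 26)*(-20/(-26)) = 40*(-20*(-1/26)) = 40*(10/13) = 400/13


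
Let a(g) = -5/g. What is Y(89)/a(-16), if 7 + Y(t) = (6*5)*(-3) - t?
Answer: -2976/5 ≈ -595.20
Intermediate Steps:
a(g) = -5/g
Y(t) = -97 - t (Y(t) = -7 + ((6*5)*(-3) - t) = -7 + (30*(-3) - t) = -7 + (-90 - t) = -97 - t)
Y(89)/a(-16) = (-97 - 1*89)/((-5/(-16))) = (-97 - 89)/((-5*(-1/16))) = -186/5/16 = -186*16/5 = -2976/5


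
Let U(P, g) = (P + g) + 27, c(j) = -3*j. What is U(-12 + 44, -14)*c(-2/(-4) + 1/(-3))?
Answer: -45/2 ≈ -22.500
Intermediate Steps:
U(P, g) = 27 + P + g
U(-12 + 44, -14)*c(-2/(-4) + 1/(-3)) = (27 + (-12 + 44) - 14)*(-3*(-2/(-4) + 1/(-3))) = (27 + 32 - 14)*(-3*(-2*(-1/4) + 1*(-1/3))) = 45*(-3*(1/2 - 1/3)) = 45*(-3*1/6) = 45*(-1/2) = -45/2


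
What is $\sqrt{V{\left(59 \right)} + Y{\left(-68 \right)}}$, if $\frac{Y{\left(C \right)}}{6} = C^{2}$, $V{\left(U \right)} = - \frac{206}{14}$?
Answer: $\frac{\sqrt{1358735}}{7} \approx 166.52$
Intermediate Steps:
$V{\left(U \right)} = - \frac{103}{7}$ ($V{\left(U \right)} = \left(-206\right) \frac{1}{14} = - \frac{103}{7}$)
$Y{\left(C \right)} = 6 C^{2}$
$\sqrt{V{\left(59 \right)} + Y{\left(-68 \right)}} = \sqrt{- \frac{103}{7} + 6 \left(-68\right)^{2}} = \sqrt{- \frac{103}{7} + 6 \cdot 4624} = \sqrt{- \frac{103}{7} + 27744} = \sqrt{\frac{194105}{7}} = \frac{\sqrt{1358735}}{7}$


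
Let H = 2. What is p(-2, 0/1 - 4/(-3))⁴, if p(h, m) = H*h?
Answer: 256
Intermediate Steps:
p(h, m) = 2*h
p(-2, 0/1 - 4/(-3))⁴ = (2*(-2))⁴ = (-4)⁴ = 256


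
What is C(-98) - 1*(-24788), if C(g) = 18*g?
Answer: 23024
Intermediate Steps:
C(-98) - 1*(-24788) = 18*(-98) - 1*(-24788) = -1764 + 24788 = 23024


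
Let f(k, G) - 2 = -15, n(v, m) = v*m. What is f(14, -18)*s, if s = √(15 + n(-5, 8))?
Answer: -65*I ≈ -65.0*I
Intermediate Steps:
n(v, m) = m*v
f(k, G) = -13 (f(k, G) = 2 - 15 = -13)
s = 5*I (s = √(15 + 8*(-5)) = √(15 - 40) = √(-25) = 5*I ≈ 5.0*I)
f(14, -18)*s = -65*I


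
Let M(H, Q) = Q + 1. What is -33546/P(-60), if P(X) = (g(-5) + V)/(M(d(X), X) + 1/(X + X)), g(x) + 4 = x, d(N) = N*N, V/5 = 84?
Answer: 39589871/8220 ≈ 4816.3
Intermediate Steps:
V = 420 (V = 5*84 = 420)
d(N) = N²
g(x) = -4 + x
M(H, Q) = 1 + Q
P(X) = 411/(1 + X + 1/(2*X)) (P(X) = ((-4 - 5) + 420)/((1 + X) + 1/(X + X)) = (-9 + 420)/((1 + X) + 1/(2*X)) = 411/((1 + X) + 1/(2*X)) = 411/(1 + X + 1/(2*X)))
-33546/P(-60) = -33546/(822*(-60)/(1 + 2*(-60)*(1 - 60))) = -33546/(822*(-60)/(1 + 2*(-60)*(-59))) = -33546/(822*(-60)/(1 + 7080)) = -33546/(822*(-60)/7081) = -33546/(822*(-60)*(1/7081)) = -33546/(-49320/7081) = -33546*(-7081/49320) = 39589871/8220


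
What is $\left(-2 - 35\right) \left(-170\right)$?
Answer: $6290$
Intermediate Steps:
$\left(-2 - 35\right) \left(-170\right) = \left(-37\right) \left(-170\right) = 6290$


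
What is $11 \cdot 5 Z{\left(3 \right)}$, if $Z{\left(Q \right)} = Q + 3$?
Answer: $330$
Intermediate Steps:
$Z{\left(Q \right)} = 3 + Q$
$11 \cdot 5 Z{\left(3 \right)} = 11 \cdot 5 \left(3 + 3\right) = 55 \cdot 6 = 330$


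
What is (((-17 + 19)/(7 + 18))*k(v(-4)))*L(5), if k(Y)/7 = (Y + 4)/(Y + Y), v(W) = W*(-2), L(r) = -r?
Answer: -21/10 ≈ -2.1000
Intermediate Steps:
v(W) = -2*W
k(Y) = 7*(4 + Y)/(2*Y) (k(Y) = 7*((Y + 4)/(Y + Y)) = 7*((4 + Y)/((2*Y))) = 7*((4 + Y)*(1/(2*Y))) = 7*((4 + Y)/(2*Y)) = 7*(4 + Y)/(2*Y))
(((-17 + 19)/(7 + 18))*k(v(-4)))*L(5) = (((-17 + 19)/(7 + 18))*(7/2 + 14/((-2*(-4)))))*(-1*5) = ((2/25)*(7/2 + 14/8))*(-5) = ((2*(1/25))*(7/2 + 14*(1/8)))*(-5) = (2*(7/2 + 7/4)/25)*(-5) = ((2/25)*(21/4))*(-5) = (21/50)*(-5) = -21/10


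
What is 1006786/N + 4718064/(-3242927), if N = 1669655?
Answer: -4612605645298/5414569280185 ≈ -0.85189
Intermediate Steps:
1006786/N + 4718064/(-3242927) = 1006786/1669655 + 4718064/(-3242927) = 1006786*(1/1669655) + 4718064*(-1/3242927) = 1006786/1669655 - 4718064/3242927 = -4612605645298/5414569280185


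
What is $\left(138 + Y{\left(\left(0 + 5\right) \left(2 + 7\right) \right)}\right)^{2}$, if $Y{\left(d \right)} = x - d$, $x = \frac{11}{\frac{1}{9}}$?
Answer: $36864$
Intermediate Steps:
$x = 99$ ($x = 11 \frac{1}{\frac{1}{9}} = 11 \cdot 9 = 99$)
$Y{\left(d \right)} = 99 - d$
$\left(138 + Y{\left(\left(0 + 5\right) \left(2 + 7\right) \right)}\right)^{2} = \left(138 + \left(99 - \left(0 + 5\right) \left(2 + 7\right)\right)\right)^{2} = \left(138 + \left(99 - 5 \cdot 9\right)\right)^{2} = \left(138 + \left(99 - 45\right)\right)^{2} = \left(138 + 54\right)^{2} = 192^{2} = 36864$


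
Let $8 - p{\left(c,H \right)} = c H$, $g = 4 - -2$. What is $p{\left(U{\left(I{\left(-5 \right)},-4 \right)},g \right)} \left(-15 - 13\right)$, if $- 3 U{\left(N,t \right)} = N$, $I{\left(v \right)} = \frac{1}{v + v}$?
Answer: $- \frac{1092}{5} \approx -218.4$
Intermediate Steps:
$I{\left(v \right)} = \frac{1}{2 v}$
$U{\left(N,t \right)} = - \frac{N}{3}$
$g = 6$ ($g = 4 + 2 = 6$)
$p{\left(c,H \right)} = 8 - H c$ ($p{\left(c,H \right)} = 8 - c H = 8 - H c$)
$p{\left(U{\left(I{\left(-5 \right)},-4 \right)},g \right)} \left(-15 - 13\right) = \left(8 - 6 \left(- \frac{\frac{1}{2} \frac{1}{-5}}{3}\right)\right) \left(-15 - 13\right) = \left(8 - 6 \left(- \frac{\frac{1}{2} \left(- \frac{1}{5}\right)}{3}\right)\right) \left(-28\right) = \left(8 - 6 \left(\left(- \frac{1}{3}\right) \left(- \frac{1}{10}\right)\right)\right) \left(-28\right) = \left(8 - 6 \cdot \frac{1}{30}\right) \left(-28\right) = \left(8 - \frac{1}{5}\right) \left(-28\right) = \frac{39}{5} \left(-28\right) = - \frac{1092}{5}$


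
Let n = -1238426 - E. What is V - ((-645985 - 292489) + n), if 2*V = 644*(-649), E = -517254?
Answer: 1450668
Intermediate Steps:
n = -721172 (n = -1238426 - 1*(-517254) = -1238426 + 517254 = -721172)
V = -208978 (V = (644*(-649))/2 = (½)*(-417956) = -208978)
V - ((-645985 - 292489) + n) = -208978 - ((-645985 - 292489) - 721172) = -208978 - (-938474 - 721172) = -208978 - 1*(-1659646) = -208978 + 1659646 = 1450668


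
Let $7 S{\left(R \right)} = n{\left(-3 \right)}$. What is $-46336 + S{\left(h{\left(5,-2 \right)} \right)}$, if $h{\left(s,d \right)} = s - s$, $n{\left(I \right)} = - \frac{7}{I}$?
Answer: $- \frac{139007}{3} \approx -46336.0$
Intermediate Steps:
$h{\left(s,d \right)} = 0$
$S{\left(R \right)} = \frac{1}{3}$ ($S{\left(R \right)} = \frac{\left(-7\right) \frac{1}{-3}}{7} = \frac{\left(-7\right) \left(- \frac{1}{3}\right)}{7} = \frac{1}{7} \cdot \frac{7}{3} = \frac{1}{3}$)
$-46336 + S{\left(h{\left(5,-2 \right)} \right)} = -46336 + \frac{1}{3} = - \frac{139007}{3}$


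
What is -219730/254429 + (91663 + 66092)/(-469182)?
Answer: -6820514655/5684452718 ≈ -1.1999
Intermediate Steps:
-219730/254429 + (91663 + 66092)/(-469182) = -219730*1/254429 + 157755*(-1/469182) = -31390/36347 - 52585/156394 = -6820514655/5684452718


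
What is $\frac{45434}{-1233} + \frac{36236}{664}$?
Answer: $\frac{3627703}{204678} \approx 17.724$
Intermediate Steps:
$\frac{45434}{-1233} + \frac{36236}{664} = 45434 \left(- \frac{1}{1233}\right) + 36236 \cdot \frac{1}{664} = - \frac{45434}{1233} + \frac{9059}{166} = \frac{3627703}{204678}$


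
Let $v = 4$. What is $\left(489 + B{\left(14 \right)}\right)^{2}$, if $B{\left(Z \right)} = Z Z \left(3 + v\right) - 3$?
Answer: $3452164$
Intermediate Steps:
$B{\left(Z \right)} = -3 + 7 Z^{2}$ ($B{\left(Z \right)} = Z Z \left(3 + 4\right) - 3 = Z Z 7 - 3 = Z 7 Z - 3 = 7 Z^{2} - 3 = -3 + 7 Z^{2}$)
$\left(489 + B{\left(14 \right)}\right)^{2} = \left(489 - \left(3 - 7 \cdot 14^{2}\right)\right)^{2} = \left(489 + \left(-3 + 7 \cdot 196\right)\right)^{2} = \left(489 + \left(-3 + 1372\right)\right)^{2} = \left(489 + 1369\right)^{2} = 1858^{2} = 3452164$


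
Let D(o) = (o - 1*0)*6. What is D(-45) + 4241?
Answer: 3971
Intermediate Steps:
D(o) = 6*o (D(o) = (o + 0)*6 = o*6 = 6*o)
D(-45) + 4241 = 6*(-45) + 4241 = -270 + 4241 = 3971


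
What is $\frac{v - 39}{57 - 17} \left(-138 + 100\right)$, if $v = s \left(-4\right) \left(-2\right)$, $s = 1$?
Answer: $\frac{589}{20} \approx 29.45$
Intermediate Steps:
$v = 8$ ($v = 1 \left(-4\right) \left(-2\right) = \left(-4\right) \left(-2\right) = 8$)
$\frac{v - 39}{57 - 17} \left(-138 + 100\right) = \frac{8 - 39}{57 - 17} \left(-138 + 100\right) = - \frac{31}{40} \left(-38\right) = \left(-31\right) \frac{1}{40} \left(-38\right) = \left(- \frac{31}{40}\right) \left(-38\right) = \frac{589}{20}$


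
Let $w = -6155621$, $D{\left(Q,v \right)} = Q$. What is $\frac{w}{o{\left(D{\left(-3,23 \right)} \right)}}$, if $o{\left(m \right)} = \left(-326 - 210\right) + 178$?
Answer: $\frac{6155621}{358} \approx 17194.0$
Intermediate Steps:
$o{\left(m \right)} = -358$ ($o{\left(m \right)} = -536 + 178 = -358$)
$\frac{w}{o{\left(D{\left(-3,23 \right)} \right)}} = - \frac{6155621}{-358} = \left(-6155621\right) \left(- \frac{1}{358}\right) = \frac{6155621}{358}$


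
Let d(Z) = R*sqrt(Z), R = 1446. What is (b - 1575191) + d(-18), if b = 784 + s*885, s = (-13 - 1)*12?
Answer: -1723087 + 4338*I*sqrt(2) ≈ -1.7231e+6 + 6134.9*I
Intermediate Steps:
s = -168 (s = -14*12 = -168)
d(Z) = 1446*sqrt(Z)
b = -147896 (b = 784 - 168*885 = 784 - 148680 = -147896)
(b - 1575191) + d(-18) = (-147896 - 1575191) + 1446*sqrt(-18) = -1723087 + 1446*(3*I*sqrt(2)) = -1723087 + 4338*I*sqrt(2)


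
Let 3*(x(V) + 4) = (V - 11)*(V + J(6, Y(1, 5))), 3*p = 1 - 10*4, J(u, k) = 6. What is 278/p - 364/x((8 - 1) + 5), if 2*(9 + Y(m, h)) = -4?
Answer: -2644/13 ≈ -203.38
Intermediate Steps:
Y(m, h) = -11 (Y(m, h) = -9 + (½)*(-4) = -9 - 2 = -11)
p = -13 (p = (1 - 10*4)/3 = (1 - 40)/3 = (⅓)*(-39) = -13)
x(V) = -4 + (-11 + V)*(6 + V)/3 (x(V) = -4 + ((V - 11)*(V + 6))/3 = -4 + ((-11 + V)*(6 + V))/3 = -4 + (-11 + V)*(6 + V)/3)
278/p - 364/x((8 - 1) + 5) = 278/(-13) - 364/(-26 - 5*((8 - 1) + 5)/3 + ((8 - 1) + 5)²/3) = 278*(-1/13) - 364/(-26 - 5*(7 + 5)/3 + (7 + 5)²/3) = -278/13 - 364/(-26 - 5/3*12 + (⅓)*12²) = -278/13 - 364/(-26 - 20 + (⅓)*144) = -278/13 - 364/(-26 - 20 + 48) = -278/13 - 364/2 = -278/13 - 364*½ = -278/13 - 182 = -2644/13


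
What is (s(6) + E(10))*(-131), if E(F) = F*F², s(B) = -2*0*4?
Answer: -131000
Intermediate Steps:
s(B) = 0 (s(B) = 0*4 = 0)
E(F) = F³
(s(6) + E(10))*(-131) = (0 + 10³)*(-131) = (0 + 1000)*(-131) = 1000*(-131) = -131000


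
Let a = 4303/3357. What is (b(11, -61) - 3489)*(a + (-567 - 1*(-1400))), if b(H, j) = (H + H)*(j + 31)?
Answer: -1291115324/373 ≈ -3.4614e+6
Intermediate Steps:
b(H, j) = 2*H*(31 + j) (b(H, j) = (2*H)*(31 + j) = 2*H*(31 + j))
a = 4303/3357 (a = 4303*(1/3357) = 4303/3357 ≈ 1.2818)
(b(11, -61) - 3489)*(a + (-567 - 1*(-1400))) = (2*11*(31 - 61) - 3489)*(4303/3357 + (-567 - 1*(-1400))) = (2*11*(-30) - 3489)*(4303/3357 + (-567 + 1400)) = (-660 - 3489)*(4303/3357 + 833) = -4149*2800684/3357 = -1291115324/373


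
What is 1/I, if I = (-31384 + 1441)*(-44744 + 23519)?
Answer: 1/635540175 ≈ 1.5735e-9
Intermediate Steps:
I = 635540175 (I = -29943*(-21225) = 635540175)
1/I = 1/635540175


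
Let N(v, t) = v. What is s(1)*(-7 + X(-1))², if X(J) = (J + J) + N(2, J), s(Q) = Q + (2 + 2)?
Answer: 245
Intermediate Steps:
s(Q) = 4 + Q (s(Q) = Q + 4 = 4 + Q)
X(J) = 2 + 2*J (X(J) = (J + J) + 2 = 2*J + 2 = 2 + 2*J)
s(1)*(-7 + X(-1))² = (4 + 1)*(-7 + (2 + 2*(-1)))² = 5*(-7 + (2 - 2))² = 5*(-7 + 0)² = 5*(-7)² = 5*49 = 245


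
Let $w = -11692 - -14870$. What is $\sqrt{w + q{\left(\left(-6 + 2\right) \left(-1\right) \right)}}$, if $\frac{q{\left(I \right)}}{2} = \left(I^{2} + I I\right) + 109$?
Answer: $2 \sqrt{865} \approx 58.822$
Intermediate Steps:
$q{\left(I \right)} = 218 + 4 I^{2}$ ($q{\left(I \right)} = 2 \left(\left(I^{2} + I I\right) + 109\right) = 2 \left(\left(I^{2} + I^{2}\right) + 109\right) = 2 \left(2 I^{2} + 109\right) = 2 \left(109 + 2 I^{2}\right) = 218 + 4 I^{2}$)
$w = 3178$ ($w = -11692 + 14870 = 3178$)
$\sqrt{w + q{\left(\left(-6 + 2\right) \left(-1\right) \right)}} = \sqrt{3178 + \left(218 + 4 \left(\left(-6 + 2\right) \left(-1\right)\right)^{2}\right)} = \sqrt{3178 + \left(218 + 4 \left(\left(-4\right) \left(-1\right)\right)^{2}\right)} = \sqrt{3178 + \left(218 + 4 \cdot 4^{2}\right)} = \sqrt{3178 + \left(218 + 4 \cdot 16\right)} = \sqrt{3178 + \left(218 + 64\right)} = \sqrt{3178 + 282} = \sqrt{3460} = 2 \sqrt{865}$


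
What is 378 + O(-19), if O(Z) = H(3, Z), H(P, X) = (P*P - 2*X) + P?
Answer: 428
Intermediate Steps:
H(P, X) = P + P² - 2*X (H(P, X) = (P² - 2*X) + P = P + P² - 2*X)
O(Z) = 12 - 2*Z (O(Z) = 3 + 3² - 2*Z = 3 + 9 - 2*Z = 12 - 2*Z)
378 + O(-19) = 378 + (12 - 2*(-19)) = 378 + (12 + 38) = 378 + 50 = 428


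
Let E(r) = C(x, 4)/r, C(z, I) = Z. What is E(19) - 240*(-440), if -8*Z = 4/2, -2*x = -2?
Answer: 8025599/76 ≈ 1.0560e+5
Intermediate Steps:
x = 1 (x = -½*(-2) = 1)
Z = -¼ (Z = -1/(2*2) = -⅛*2 = -¼ ≈ -0.25000)
C(z, I) = -¼
E(r) = -1/(4*r)
E(19) - 240*(-440) = -¼/19 - 240*(-440) = -¼*1/19 + 105600 = -1/76 + 105600 = 8025599/76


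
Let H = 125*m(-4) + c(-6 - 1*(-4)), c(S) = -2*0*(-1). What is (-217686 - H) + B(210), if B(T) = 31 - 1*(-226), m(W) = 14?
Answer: -219179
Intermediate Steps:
B(T) = 257 (B(T) = 31 + 226 = 257)
c(S) = 0 (c(S) = 0*(-1) = 0)
H = 1750 (H = 125*14 + 0 = 1750 + 0 = 1750)
(-217686 - H) + B(210) = (-217686 - 1*1750) + 257 = (-217686 - 1750) + 257 = -219436 + 257 = -219179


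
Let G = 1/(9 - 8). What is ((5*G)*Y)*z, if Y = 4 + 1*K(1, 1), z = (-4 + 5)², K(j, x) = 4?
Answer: 40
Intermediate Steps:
G = 1 (G = 1/1 = 1)
z = 1 (z = 1² = 1)
Y = 8 (Y = 4 + 1*4 = 4 + 4 = 8)
((5*G)*Y)*z = ((5*1)*8)*1 = (5*8)*1 = 40*1 = 40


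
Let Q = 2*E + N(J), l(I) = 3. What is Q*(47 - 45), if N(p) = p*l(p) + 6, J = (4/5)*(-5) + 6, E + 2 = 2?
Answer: 24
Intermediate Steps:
E = 0 (E = -2 + 2 = 0)
J = 2 (J = (4*(⅕))*(-5) + 6 = (⅘)*(-5) + 6 = -4 + 6 = 2)
N(p) = 6 + 3*p (N(p) = p*3 + 6 = 3*p + 6 = 6 + 3*p)
Q = 12 (Q = 2*0 + (6 + 3*2) = 0 + (6 + 6) = 0 + 12 = 12)
Q*(47 - 45) = 12*(47 - 45) = 12*2 = 24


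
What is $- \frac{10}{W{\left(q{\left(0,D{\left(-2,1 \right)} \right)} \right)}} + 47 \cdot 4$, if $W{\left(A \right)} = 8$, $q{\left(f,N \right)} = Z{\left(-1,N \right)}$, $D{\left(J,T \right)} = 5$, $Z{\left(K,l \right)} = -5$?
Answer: $\frac{747}{4} \approx 186.75$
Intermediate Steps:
$q{\left(f,N \right)} = -5$
$- \frac{10}{W{\left(q{\left(0,D{\left(-2,1 \right)} \right)} \right)}} + 47 \cdot 4 = - \frac{10}{8} + 47 \cdot 4 = \left(-10\right) \frac{1}{8} + 188 = - \frac{5}{4} + 188 = \frac{747}{4}$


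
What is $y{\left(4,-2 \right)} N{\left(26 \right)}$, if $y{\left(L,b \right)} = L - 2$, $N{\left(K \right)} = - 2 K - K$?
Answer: $-156$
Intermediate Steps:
$N{\left(K \right)} = - 3 K$
$y{\left(L,b \right)} = -2 + L$
$y{\left(4,-2 \right)} N{\left(26 \right)} = \left(-2 + 4\right) \left(\left(-3\right) 26\right) = 2 \left(-78\right) = -156$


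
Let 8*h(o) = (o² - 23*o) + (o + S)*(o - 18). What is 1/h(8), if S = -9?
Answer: -4/55 ≈ -0.072727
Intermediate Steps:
h(o) = -23*o/8 + o²/8 + (-18 + o)*(-9 + o)/8 (h(o) = ((o² - 23*o) + (o - 9)*(o - 18))/8 = ((o² - 23*o) + (-9 + o)*(-18 + o))/8 = ((o² - 23*o) + (-18 + o)*(-9 + o))/8 = (o² - 23*o + (-18 + o)*(-9 + o))/8 = -23*o/8 + o²/8 + (-18 + o)*(-9 + o)/8)
1/h(8) = 1/(81/4 - 25/4*8 + (¼)*8²) = 1/(81/4 - 50 + (¼)*64) = 1/(81/4 - 50 + 16) = 1/(-55/4) = -4/55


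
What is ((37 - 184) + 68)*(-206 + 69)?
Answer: 10823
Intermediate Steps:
((37 - 184) + 68)*(-206 + 69) = (-147 + 68)*(-137) = -79*(-137) = 10823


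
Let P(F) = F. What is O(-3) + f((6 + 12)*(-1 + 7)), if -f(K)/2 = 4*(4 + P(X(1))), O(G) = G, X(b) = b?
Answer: -43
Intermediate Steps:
f(K) = -40 (f(K) = -8*(4 + 1) = -8*5 = -2*20 = -40)
O(-3) + f((6 + 12)*(-1 + 7)) = -3 - 40 = -43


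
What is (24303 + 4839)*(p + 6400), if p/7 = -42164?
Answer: -8414694216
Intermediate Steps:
p = -295148 (p = 7*(-42164) = -295148)
(24303 + 4839)*(p + 6400) = (24303 + 4839)*(-295148 + 6400) = 29142*(-288748) = -8414694216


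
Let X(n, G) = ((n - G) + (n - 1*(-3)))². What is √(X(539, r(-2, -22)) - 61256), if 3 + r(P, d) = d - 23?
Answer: √1213385 ≈ 1101.5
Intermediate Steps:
r(P, d) = -26 + d (r(P, d) = -3 + (d - 23) = -3 + (-23 + d) = -26 + d)
X(n, G) = (3 - G + 2*n)² (X(n, G) = ((n - G) + (n + 3))² = ((n - G) + (3 + n))² = (3 - G + 2*n)²)
√(X(539, r(-2, -22)) - 61256) = √((3 - (-26 - 22) + 2*539)² - 61256) = √((3 - 1*(-48) + 1078)² - 61256) = √((3 + 48 + 1078)² - 61256) = √(1129² - 61256) = √(1274641 - 61256) = √1213385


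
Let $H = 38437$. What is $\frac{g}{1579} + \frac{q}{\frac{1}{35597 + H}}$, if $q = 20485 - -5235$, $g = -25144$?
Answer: $\frac{3006659898776}{1579} \approx 1.9042 \cdot 10^{9}$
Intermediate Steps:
$q = 25720$ ($q = 20485 + 5235 = 25720$)
$\frac{g}{1579} + \frac{q}{\frac{1}{35597 + H}} = - \frac{25144}{1579} + \frac{25720}{\frac{1}{35597 + 38437}} = \left(-25144\right) \frac{1}{1579} + \frac{25720}{\frac{1}{74034}} = - \frac{25144}{1579} + 25720 \frac{1}{\frac{1}{74034}} = - \frac{25144}{1579} + 25720 \cdot 74034 = - \frac{25144}{1579} + 1904154480 = \frac{3006659898776}{1579}$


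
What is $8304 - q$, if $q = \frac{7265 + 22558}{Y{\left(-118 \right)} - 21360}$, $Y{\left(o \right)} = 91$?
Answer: $\frac{176647599}{21269} \approx 8305.4$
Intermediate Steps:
$q = - \frac{29823}{21269}$ ($q = \frac{7265 + 22558}{91 - 21360} = \frac{29823}{-21269} = 29823 \left(- \frac{1}{21269}\right) = - \frac{29823}{21269} \approx -1.4022$)
$8304 - q = 8304 - - \frac{29823}{21269} = 8304 + \frac{29823}{21269} = \frac{176647599}{21269}$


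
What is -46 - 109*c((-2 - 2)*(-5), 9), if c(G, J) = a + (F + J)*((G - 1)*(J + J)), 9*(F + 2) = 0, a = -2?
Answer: -260774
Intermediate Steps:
F = -2 (F = -2 + (1/9)*0 = -2 + 0 = -2)
c(G, J) = -2 + 2*J*(-1 + G)*(-2 + J) (c(G, J) = -2 + (-2 + J)*((G - 1)*(J + J)) = -2 + (-2 + J)*((-1 + G)*(2*J)) = -2 + (-2 + J)*(2*J*(-1 + G)) = -2 + 2*J*(-1 + G)*(-2 + J))
-46 - 109*c((-2 - 2)*(-5), 9) = -46 - 109*(-2 - 2*9**2 + 4*9 - 4*(-2 - 2)*(-5)*9 + 2*((-2 - 2)*(-5))*9**2) = -46 - 109*(-2 - 2*81 + 36 - 4*(-4*(-5))*9 + 2*(-4*(-5))*81) = -46 - 109*(-2 - 162 + 36 - 4*20*9 + 2*20*81) = -46 - 109*(-2 - 162 + 36 - 720 + 3240) = -46 - 109*2392 = -46 - 260728 = -260774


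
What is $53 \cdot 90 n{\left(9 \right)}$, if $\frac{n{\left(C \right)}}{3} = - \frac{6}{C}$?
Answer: $-9540$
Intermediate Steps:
$n{\left(C \right)} = - \frac{18}{C}$ ($n{\left(C \right)} = 3 \left(- \frac{6}{C}\right) = - \frac{18}{C}$)
$53 \cdot 90 n{\left(9 \right)} = 53 \cdot 90 \left(- \frac{18}{9}\right) = 4770 \left(\left(-18\right) \frac{1}{9}\right) = 4770 \left(-2\right) = -9540$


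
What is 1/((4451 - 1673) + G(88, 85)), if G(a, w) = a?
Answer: 1/2866 ≈ 0.00034892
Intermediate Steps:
1/((4451 - 1673) + G(88, 85)) = 1/((4451 - 1673) + 88) = 1/(2778 + 88) = 1/2866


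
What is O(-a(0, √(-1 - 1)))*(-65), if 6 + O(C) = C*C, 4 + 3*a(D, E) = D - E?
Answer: 2600/9 - 520*I*√2/9 ≈ 288.89 - 81.71*I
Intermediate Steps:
a(D, E) = -4/3 - E/3 + D/3 (a(D, E) = -4/3 + (D - E)/3 = -4/3 + (-E/3 + D/3) = -4/3 - E/3 + D/3)
O(C) = -6 + C² (O(C) = -6 + C*C = -6 + C²)
O(-a(0, √(-1 - 1)))*(-65) = (-6 + (-(-4/3 - √(-1 - 1)/3 + (⅓)*0))²)*(-65) = (-6 + (-(-4/3 - I*√2/3 + 0))²)*(-65) = (-6 + (-(-4/3 - I*√2/3))²)*(-65) = (-6 + (4/3 + I*√2/3)²)*(-65) = 390 - 65*(4/3 + I*√2/3)²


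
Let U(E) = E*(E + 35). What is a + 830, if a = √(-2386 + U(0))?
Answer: 830 + I*√2386 ≈ 830.0 + 48.847*I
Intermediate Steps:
U(E) = E*(35 + E)
a = I*√2386 (a = √(-2386 + 0*(35 + 0)) = √(-2386 + 0*35) = √(-2386 + 0) = √(-2386) = I*√2386 ≈ 48.847*I)
a + 830 = I*√2386 + 830 = 830 + I*√2386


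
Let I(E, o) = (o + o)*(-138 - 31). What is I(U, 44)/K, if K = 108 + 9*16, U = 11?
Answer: -3718/63 ≈ -59.016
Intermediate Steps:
I(E, o) = -338*o (I(E, o) = (2*o)*(-169) = -338*o)
K = 252 (K = 108 + 144 = 252)
I(U, 44)/K = -338*44/252 = -14872*1/252 = -3718/63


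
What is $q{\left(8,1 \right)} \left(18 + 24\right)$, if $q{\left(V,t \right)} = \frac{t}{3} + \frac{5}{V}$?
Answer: $\frac{161}{4} \approx 40.25$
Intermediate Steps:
$q{\left(V,t \right)} = \frac{5}{V} + \frac{t}{3}$ ($q{\left(V,t \right)} = t \frac{1}{3} + \frac{5}{V} = \frac{t}{3} + \frac{5}{V} = \frac{5}{V} + \frac{t}{3}$)
$q{\left(8,1 \right)} \left(18 + 24\right) = \left(\frac{5}{8} + \frac{1}{3} \cdot 1\right) \left(18 + 24\right) = \left(5 \cdot \frac{1}{8} + \frac{1}{3}\right) 42 = \left(\frac{5}{8} + \frac{1}{3}\right) 42 = \frac{23}{24} \cdot 42 = \frac{161}{4}$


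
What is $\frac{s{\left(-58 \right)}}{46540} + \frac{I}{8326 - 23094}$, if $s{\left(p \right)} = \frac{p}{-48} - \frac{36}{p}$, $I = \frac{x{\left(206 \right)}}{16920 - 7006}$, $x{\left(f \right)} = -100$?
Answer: $\frac{455815031}{11400210912480} \approx 3.9983 \cdot 10^{-5}$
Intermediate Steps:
$I = - \frac{50}{4957}$ ($I = - \frac{100}{16920 - 7006} = - \frac{100}{9914} = \left(-100\right) \frac{1}{9914} = - \frac{50}{4957} \approx -0.010087$)
$s{\left(p \right)} = - \frac{36}{p} - \frac{p}{48}$ ($s{\left(p \right)} = p \left(- \frac{1}{48}\right) - \frac{36}{p} = - \frac{p}{48} - \frac{36}{p} = - \frac{36}{p} - \frac{p}{48}$)
$\frac{s{\left(-58 \right)}}{46540} + \frac{I}{8326 - 23094} = \frac{- \frac{36}{-58} - - \frac{29}{24}}{46540} - \frac{50}{4957 \left(8326 - 23094\right)} = \left(\left(-36\right) \left(- \frac{1}{58}\right) + \frac{29}{24}\right) \frac{1}{46540} - \frac{50}{4957 \left(8326 - 23094\right)} = \left(\frac{18}{29} + \frac{29}{24}\right) \frac{1}{46540} - \frac{50}{4957 \left(-14768\right)} = \frac{1273}{696} \cdot \frac{1}{46540} - - \frac{25}{36602488} = \frac{1273}{32391840} + \frac{25}{36602488} = \frac{455815031}{11400210912480}$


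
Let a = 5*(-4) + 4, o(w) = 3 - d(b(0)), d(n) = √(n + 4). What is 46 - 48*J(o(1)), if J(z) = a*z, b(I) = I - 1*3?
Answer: 1582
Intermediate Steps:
b(I) = -3 + I (b(I) = I - 3 = -3 + I)
d(n) = √(4 + n)
o(w) = 2 (o(w) = 3 - √(4 + (-3 + 0)) = 3 - √(4 - 3) = 3 - √1 = 3 - 1*1 = 3 - 1 = 2)
a = -16 (a = -20 + 4 = -16)
J(z) = -16*z
46 - 48*J(o(1)) = 46 - (-768)*2 = 46 - 48*(-32) = 46 + 1536 = 1582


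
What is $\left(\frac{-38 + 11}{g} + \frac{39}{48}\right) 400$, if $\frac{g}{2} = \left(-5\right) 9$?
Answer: $445$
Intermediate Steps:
$g = -90$ ($g = 2 \left(\left(-5\right) 9\right) = 2 \left(-45\right) = -90$)
$\left(\frac{-38 + 11}{g} + \frac{39}{48}\right) 400 = \left(\frac{-38 + 11}{-90} + \frac{39}{48}\right) 400 = \left(\left(-27\right) \left(- \frac{1}{90}\right) + 39 \cdot \frac{1}{48}\right) 400 = \left(\frac{3}{10} + \frac{13}{16}\right) 400 = \frac{89}{80} \cdot 400 = 445$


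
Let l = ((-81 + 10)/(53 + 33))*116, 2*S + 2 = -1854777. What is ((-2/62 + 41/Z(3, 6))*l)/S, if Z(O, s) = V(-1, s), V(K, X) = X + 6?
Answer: 2592281/7417261221 ≈ 0.00034949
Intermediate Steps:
V(K, X) = 6 + X
Z(O, s) = 6 + s
S = -1854779/2 (S = -1 + (½)*(-1854777) = -1 - 1854777/2 = -1854779/2 ≈ -9.2739e+5)
l = -4118/43 (l = -71/86*116 = -4118/43 ≈ -95.767)
((-2/62 + 41/Z(3, 6))*l)/S = ((-2/62 + 41/(6 + 6))*(-4118/43))/(-1854779/2) = ((-2*1/62 + 41/12)*(-4118/43))*(-2/1854779) = ((-1/31 + 41*(1/12))*(-4118/43))*(-2/1854779) = ((-1/31 + 41/12)*(-4118/43))*(-2/1854779) = ((1259/372)*(-4118/43))*(-2/1854779) = -2592281/7998*(-2/1854779) = 2592281/7417261221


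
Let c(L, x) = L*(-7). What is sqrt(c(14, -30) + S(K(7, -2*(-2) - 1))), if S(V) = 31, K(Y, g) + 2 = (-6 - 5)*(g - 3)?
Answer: I*sqrt(67) ≈ 8.1853*I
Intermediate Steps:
c(L, x) = -7*L
K(Y, g) = 31 - 11*g (K(Y, g) = -2 + (-6 - 5)*(g - 3) = -2 - 11*(-3 + g) = -2 + (33 - 11*g) = 31 - 11*g)
sqrt(c(14, -30) + S(K(7, -2*(-2) - 1))) = sqrt(-7*14 + 31) = sqrt(-98 + 31) = sqrt(-67) = I*sqrt(67)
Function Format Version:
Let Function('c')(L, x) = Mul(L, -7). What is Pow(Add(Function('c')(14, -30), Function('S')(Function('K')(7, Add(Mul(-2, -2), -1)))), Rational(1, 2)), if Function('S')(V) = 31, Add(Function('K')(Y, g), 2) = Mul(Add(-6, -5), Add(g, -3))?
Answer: Mul(I, Pow(67, Rational(1, 2))) ≈ Mul(8.1853, I)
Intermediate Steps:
Function('c')(L, x) = Mul(-7, L)
Function('K')(Y, g) = Add(31, Mul(-11, g)) (Function('K')(Y, g) = Add(-2, Mul(Add(-6, -5), Add(g, -3))) = Add(-2, Mul(-11, Add(-3, g))) = Add(-2, Add(33, Mul(-11, g))) = Add(31, Mul(-11, g)))
Pow(Add(Function('c')(14, -30), Function('S')(Function('K')(7, Add(Mul(-2, -2), -1)))), Rational(1, 2)) = Pow(Add(Mul(-7, 14), 31), Rational(1, 2)) = Pow(Add(-98, 31), Rational(1, 2)) = Pow(-67, Rational(1, 2)) = Mul(I, Pow(67, Rational(1, 2)))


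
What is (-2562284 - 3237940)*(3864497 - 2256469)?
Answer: -9326922598272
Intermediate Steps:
(-2562284 - 3237940)*(3864497 - 2256469) = -5800224*1608028 = -9326922598272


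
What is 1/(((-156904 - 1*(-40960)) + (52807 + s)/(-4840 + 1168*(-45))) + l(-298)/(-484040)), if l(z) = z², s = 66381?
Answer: -86824675/10066996334166 ≈ -8.6247e-6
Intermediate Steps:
1/(((-156904 - 1*(-40960)) + (52807 + s)/(-4840 + 1168*(-45))) + l(-298)/(-484040)) = 1/(((-156904 - 1*(-40960)) + (52807 + 66381)/(-4840 + 1168*(-45))) + (-298)²/(-484040)) = 1/(((-156904 + 40960) + 119188/(-4840 - 52560)) + 88804*(-1/484040)) = 1/((-115944 + 119188/(-57400)) - 22201/121010) = 1/((-115944 + 119188*(-1/57400)) - 22201/121010) = 1/((-115944 - 29797/14350) - 22201/121010) = 1/(-1663826197/14350 - 22201/121010) = 1/(-10066996334166/86824675) = -86824675/10066996334166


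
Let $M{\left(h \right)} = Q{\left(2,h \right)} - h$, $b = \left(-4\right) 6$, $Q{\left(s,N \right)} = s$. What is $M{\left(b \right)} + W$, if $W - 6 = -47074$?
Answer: $-47042$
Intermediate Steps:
$W = -47068$ ($W = 6 - 47074 = -47068$)
$b = -24$
$M{\left(h \right)} = 2 - h$
$M{\left(b \right)} + W = \left(2 - -24\right) - 47068 = \left(2 + 24\right) - 47068 = 26 - 47068 = -47042$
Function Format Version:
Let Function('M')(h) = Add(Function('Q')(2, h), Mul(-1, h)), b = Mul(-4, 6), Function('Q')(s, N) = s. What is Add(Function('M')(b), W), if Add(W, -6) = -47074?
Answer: -47042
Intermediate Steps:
W = -47068 (W = Add(6, -47074) = -47068)
b = -24
Function('M')(h) = Add(2, Mul(-1, h))
Add(Function('M')(b), W) = Add(Add(2, Mul(-1, -24)), -47068) = Add(Add(2, 24), -47068) = Add(26, -47068) = -47042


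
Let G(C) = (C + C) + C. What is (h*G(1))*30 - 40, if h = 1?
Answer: 50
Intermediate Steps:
G(C) = 3*C (G(C) = 2*C + C = 3*C)
(h*G(1))*30 - 40 = (1*(3*1))*30 - 40 = (1*3)*30 - 40 = 3*30 - 40 = 90 - 40 = 50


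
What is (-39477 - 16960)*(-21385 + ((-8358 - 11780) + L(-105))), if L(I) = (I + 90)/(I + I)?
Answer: 32808013277/14 ≈ 2.3434e+9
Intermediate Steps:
L(I) = (90 + I)/(2*I) (L(I) = (90 + I)/((2*I)) = (90 + I)*(1/(2*I)) = (90 + I)/(2*I))
(-39477 - 16960)*(-21385 + ((-8358 - 11780) + L(-105))) = (-39477 - 16960)*(-21385 + ((-8358 - 11780) + (½)*(90 - 105)/(-105))) = -56437*(-21385 + (-20138 + (½)*(-1/105)*(-15))) = -56437*(-21385 + (-20138 + 1/14)) = -56437*(-21385 - 281931/14) = -56437*(-581321/14) = 32808013277/14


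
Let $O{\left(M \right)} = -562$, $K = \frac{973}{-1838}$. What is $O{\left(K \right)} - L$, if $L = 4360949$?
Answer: $-4361511$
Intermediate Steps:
$K = - \frac{973}{1838}$ ($K = 973 \left(- \frac{1}{1838}\right) = - \frac{973}{1838} \approx -0.52938$)
$O{\left(K \right)} - L = -562 - 4360949 = -4361511$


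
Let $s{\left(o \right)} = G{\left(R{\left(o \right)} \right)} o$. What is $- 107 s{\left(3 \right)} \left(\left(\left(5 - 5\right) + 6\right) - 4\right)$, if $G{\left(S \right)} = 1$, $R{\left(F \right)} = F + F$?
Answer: $-642$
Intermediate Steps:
$R{\left(F \right)} = 2 F$
$s{\left(o \right)} = o$ ($s{\left(o \right)} = 1 o = o$)
$- 107 s{\left(3 \right)} \left(\left(\left(5 - 5\right) + 6\right) - 4\right) = - 107 \cdot 3 \left(\left(\left(5 - 5\right) + 6\right) - 4\right) = - 107 \cdot 3 \left(\left(0 + 6\right) - 4\right) = - 107 \cdot 3 \left(6 - 4\right) = - 107 \cdot 3 \cdot 2 = \left(-107\right) 6 = -642$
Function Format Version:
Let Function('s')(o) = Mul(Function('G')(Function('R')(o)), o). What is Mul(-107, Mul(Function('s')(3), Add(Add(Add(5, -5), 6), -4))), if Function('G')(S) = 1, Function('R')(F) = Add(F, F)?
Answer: -642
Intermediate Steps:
Function('R')(F) = Mul(2, F)
Function('s')(o) = o (Function('s')(o) = Mul(1, o) = o)
Mul(-107, Mul(Function('s')(3), Add(Add(Add(5, -5), 6), -4))) = Mul(-107, Mul(3, Add(Add(Add(5, -5), 6), -4))) = Mul(-107, Mul(3, Add(Add(0, 6), -4))) = Mul(-107, Mul(3, Add(6, -4))) = Mul(-107, Mul(3, 2)) = Mul(-107, 6) = -642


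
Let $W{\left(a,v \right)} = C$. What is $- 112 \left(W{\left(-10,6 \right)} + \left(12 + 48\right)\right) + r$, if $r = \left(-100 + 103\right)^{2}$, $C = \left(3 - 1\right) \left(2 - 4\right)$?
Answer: $-6263$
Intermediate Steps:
$C = -4$ ($C = 2 \left(-2\right) = -4$)
$W{\left(a,v \right)} = -4$
$r = 9$ ($r = 3^{2} = 9$)
$- 112 \left(W{\left(-10,6 \right)} + \left(12 + 48\right)\right) + r = - 112 \left(-4 + \left(12 + 48\right)\right) + 9 = - 112 \left(-4 + 60\right) + 9 = \left(-112\right) 56 + 9 = -6272 + 9 = -6263$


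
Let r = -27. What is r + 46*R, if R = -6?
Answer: -303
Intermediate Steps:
r + 46*R = -27 + 46*(-6) = -27 - 276 = -303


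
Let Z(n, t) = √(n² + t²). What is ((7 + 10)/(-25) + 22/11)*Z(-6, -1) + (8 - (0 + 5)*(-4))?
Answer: 28 + 33*√37/25 ≈ 36.029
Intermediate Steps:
((7 + 10)/(-25) + 22/11)*Z(-6, -1) + (8 - (0 + 5)*(-4)) = ((7 + 10)/(-25) + 22/11)*√((-6)² + (-1)²) + (8 - (0 + 5)*(-4)) = (17*(-1/25) + 22*(1/11))*√(36 + 1) + (8 - 5*(-4)) = (-17/25 + 2)*√37 + (8 - 1*(-20)) = 33*√37/25 + (8 + 20) = 33*√37/25 + 28 = 28 + 33*√37/25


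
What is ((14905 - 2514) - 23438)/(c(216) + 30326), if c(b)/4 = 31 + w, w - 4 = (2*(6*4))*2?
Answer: -11047/30850 ≈ -0.35809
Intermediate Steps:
w = 100 (w = 4 + (2*(6*4))*2 = 4 + (2*24)*2 = 4 + 48*2 = 4 + 96 = 100)
c(b) = 524 (c(b) = 4*(31 + 100) = 4*131 = 524)
((14905 - 2514) - 23438)/(c(216) + 30326) = ((14905 - 2514) - 23438)/(524 + 30326) = (12391 - 23438)/30850 = -11047*1/30850 = -11047/30850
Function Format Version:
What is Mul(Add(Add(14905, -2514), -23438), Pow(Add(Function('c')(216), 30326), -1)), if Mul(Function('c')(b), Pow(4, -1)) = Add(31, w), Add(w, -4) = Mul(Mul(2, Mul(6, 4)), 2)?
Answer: Rational(-11047, 30850) ≈ -0.35809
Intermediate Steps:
w = 100 (w = Add(4, Mul(Mul(2, Mul(6, 4)), 2)) = Add(4, Mul(Mul(2, 24), 2)) = Add(4, Mul(48, 2)) = Add(4, 96) = 100)
Function('c')(b) = 524 (Function('c')(b) = Mul(4, Add(31, 100)) = Mul(4, 131) = 524)
Mul(Add(Add(14905, -2514), -23438), Pow(Add(Function('c')(216), 30326), -1)) = Mul(Add(Add(14905, -2514), -23438), Pow(Add(524, 30326), -1)) = Mul(Add(12391, -23438), Pow(30850, -1)) = Mul(-11047, Rational(1, 30850)) = Rational(-11047, 30850)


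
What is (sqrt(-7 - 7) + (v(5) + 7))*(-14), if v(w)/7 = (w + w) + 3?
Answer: -1372 - 14*I*sqrt(14) ≈ -1372.0 - 52.383*I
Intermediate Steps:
v(w) = 21 + 14*w (v(w) = 7*((w + w) + 3) = 7*(2*w + 3) = 7*(3 + 2*w) = 21 + 14*w)
(sqrt(-7 - 7) + (v(5) + 7))*(-14) = (sqrt(-7 - 7) + ((21 + 14*5) + 7))*(-14) = (sqrt(-14) + ((21 + 70) + 7))*(-14) = (I*sqrt(14) + (91 + 7))*(-14) = (I*sqrt(14) + 98)*(-14) = (98 + I*sqrt(14))*(-14) = -1372 - 14*I*sqrt(14)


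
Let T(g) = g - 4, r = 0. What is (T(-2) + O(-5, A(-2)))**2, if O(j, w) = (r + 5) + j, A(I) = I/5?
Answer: 36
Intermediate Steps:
A(I) = I/5 (A(I) = I*(1/5) = I/5)
O(j, w) = 5 + j (O(j, w) = (0 + 5) + j = 5 + j)
T(g) = -4 + g
(T(-2) + O(-5, A(-2)))**2 = ((-4 - 2) + (5 - 5))**2 = (-6 + 0)**2 = (-6)**2 = 36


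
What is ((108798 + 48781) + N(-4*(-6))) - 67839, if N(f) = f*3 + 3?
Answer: 89815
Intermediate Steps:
N(f) = 3 + 3*f (N(f) = 3*f + 3 = 3 + 3*f)
((108798 + 48781) + N(-4*(-6))) - 67839 = ((108798 + 48781) + (3 + 3*(-4*(-6)))) - 67839 = (157579 + (3 + 3*24)) - 67839 = (157579 + (3 + 72)) - 67839 = (157579 + 75) - 67839 = 157654 - 67839 = 89815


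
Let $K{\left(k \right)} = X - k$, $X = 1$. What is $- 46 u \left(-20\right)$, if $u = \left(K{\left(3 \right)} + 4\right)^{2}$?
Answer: $3680$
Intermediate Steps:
$K{\left(k \right)} = 1 - k$
$u = 4$ ($u = \left(\left(1 - 3\right) + 4\right)^{2} = \left(-2 + 4\right)^{2} = 2^{2} = 4$)
$- 46 u \left(-20\right) = \left(-46\right) 4 \left(-20\right) = \left(-184\right) \left(-20\right) = 3680$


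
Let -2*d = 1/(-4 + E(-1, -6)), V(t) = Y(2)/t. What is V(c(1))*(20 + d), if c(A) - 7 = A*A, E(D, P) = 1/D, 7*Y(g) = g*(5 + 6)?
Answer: 2211/280 ≈ 7.8964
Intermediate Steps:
Y(g) = 11*g/7 (Y(g) = (g*(5 + 6))/7 = (g*11)/7 = (11*g)/7 = 11*g/7)
c(A) = 7 + A² (c(A) = 7 + A*A = 7 + A²)
V(t) = 22/(7*t) (V(t) = ((11/7)*2)/t = 22/(7*t))
d = ⅒ (d = -1/(2*(-4 + 1/(-1))) = -1/(2*(-4 - 1)) = -½/(-5) = -½*(-⅕) = ⅒ ≈ 0.10000)
V(c(1))*(20 + d) = (22/(7*(7 + 1²)))*(20 + ⅒) = (22/(7*(7 + 1)))*(201/10) = ((22/7)/8)*(201/10) = ((22/7)*(⅛))*(201/10) = (11/28)*(201/10) = 2211/280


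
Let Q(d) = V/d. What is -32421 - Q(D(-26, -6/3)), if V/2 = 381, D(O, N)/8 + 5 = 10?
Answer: -648801/20 ≈ -32440.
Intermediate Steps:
D(O, N) = 40 (D(O, N) = -40 + 8*10 = -40 + 80 = 40)
V = 762 (V = 2*381 = 762)
Q(d) = 762/d
-32421 - Q(D(-26, -6/3)) = -32421 - 762/40 = -32421 - 1*381/20 = -32421 - 381/20 = -648801/20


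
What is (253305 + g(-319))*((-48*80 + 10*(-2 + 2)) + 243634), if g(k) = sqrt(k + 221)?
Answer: 60741019170 + 1678558*I*sqrt(2) ≈ 6.0741e+10 + 2.3738e+6*I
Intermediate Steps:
g(k) = sqrt(221 + k)
(253305 + g(-319))*((-48*80 + 10*(-2 + 2)) + 243634) = (253305 + sqrt(221 - 319))*((-48*80 + 10*(-2 + 2)) + 243634) = (253305 + sqrt(-98))*((-3840 + 10*0) + 243634) = (253305 + 7*I*sqrt(2))*((-3840 + 0) + 243634) = (253305 + 7*I*sqrt(2))*(-3840 + 243634) = (253305 + 7*I*sqrt(2))*239794 = 60741019170 + 1678558*I*sqrt(2)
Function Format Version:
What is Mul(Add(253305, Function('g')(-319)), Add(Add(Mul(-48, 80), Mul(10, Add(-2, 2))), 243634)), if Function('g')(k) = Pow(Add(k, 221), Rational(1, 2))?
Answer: Add(60741019170, Mul(1678558, I, Pow(2, Rational(1, 2)))) ≈ Add(6.0741e+10, Mul(2.3738e+6, I))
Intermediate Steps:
Function('g')(k) = Pow(Add(221, k), Rational(1, 2))
Mul(Add(253305, Function('g')(-319)), Add(Add(Mul(-48, 80), Mul(10, Add(-2, 2))), 243634)) = Mul(Add(253305, Pow(Add(221, -319), Rational(1, 2))), Add(Add(Mul(-48, 80), Mul(10, Add(-2, 2))), 243634)) = Mul(Add(253305, Pow(-98, Rational(1, 2))), Add(Add(-3840, Mul(10, 0)), 243634)) = Mul(Add(253305, Mul(7, I, Pow(2, Rational(1, 2)))), Add(Add(-3840, 0), 243634)) = Mul(Add(253305, Mul(7, I, Pow(2, Rational(1, 2)))), Add(-3840, 243634)) = Mul(Add(253305, Mul(7, I, Pow(2, Rational(1, 2)))), 239794) = Add(60741019170, Mul(1678558, I, Pow(2, Rational(1, 2))))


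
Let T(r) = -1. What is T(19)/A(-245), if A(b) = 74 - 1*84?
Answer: ⅒ ≈ 0.10000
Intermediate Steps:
A(b) = -10 (A(b) = 74 - 84 = -10)
T(19)/A(-245) = -1/(-10) = -1*(-⅒) = ⅒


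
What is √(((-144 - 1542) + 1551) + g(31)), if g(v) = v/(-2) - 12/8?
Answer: 2*I*√38 ≈ 12.329*I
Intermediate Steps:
g(v) = -3/2 - v/2 (g(v) = v*(-½) - 12*⅛ = -v/2 - 3/2 = -3/2 - v/2)
√(((-144 - 1542) + 1551) + g(31)) = √(((-144 - 1542) + 1551) + (-3/2 - ½*31)) = √((-1686 + 1551) + (-3/2 - 31/2)) = √(-135 - 17) = √(-152) = 2*I*√38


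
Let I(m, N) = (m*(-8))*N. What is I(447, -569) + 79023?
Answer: 2113767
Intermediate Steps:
I(m, N) = -8*N*m (I(m, N) = (-8*m)*N = -8*N*m)
I(447, -569) + 79023 = -8*(-569)*447 + 79023 = 2034744 + 79023 = 2113767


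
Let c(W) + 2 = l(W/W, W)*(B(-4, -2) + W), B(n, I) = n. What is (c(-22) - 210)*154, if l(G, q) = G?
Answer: -36652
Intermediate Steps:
c(W) = -6 + W (c(W) = -2 + (W/W)*(-4 + W) = -2 + 1*(-4 + W) = -2 + (-4 + W) = -6 + W)
(c(-22) - 210)*154 = ((-6 - 22) - 210)*154 = (-28 - 210)*154 = -238*154 = -36652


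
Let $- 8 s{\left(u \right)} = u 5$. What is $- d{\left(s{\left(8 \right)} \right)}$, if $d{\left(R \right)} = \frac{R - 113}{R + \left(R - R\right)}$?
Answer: $- \frac{118}{5} \approx -23.6$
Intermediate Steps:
$s{\left(u \right)} = - \frac{5 u}{8}$ ($s{\left(u \right)} = - \frac{u 5}{8} = - \frac{5 u}{8}$)
$d{\left(R \right)} = \frac{-113 + R}{R}$ ($d{\left(R \right)} = \frac{-113 + R}{R + 0} = \frac{-113 + R}{R}$)
$- d{\left(s{\left(8 \right)} \right)} = - \frac{-113 - 5}{\left(- \frac{5}{8}\right) 8} = - \frac{-113 - 5}{-5} = - \frac{\left(-1\right) \left(-118\right)}{5} = \left(-1\right) \frac{118}{5} = - \frac{118}{5}$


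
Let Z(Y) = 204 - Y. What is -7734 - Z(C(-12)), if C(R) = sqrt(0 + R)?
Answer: -7938 + 2*I*sqrt(3) ≈ -7938.0 + 3.4641*I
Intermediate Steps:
C(R) = sqrt(R)
-7734 - Z(C(-12)) = -7734 - (204 - sqrt(-12)) = -7734 - (204 - 2*I*sqrt(3)) = -7734 + (-204 + 2*I*sqrt(3)) = -7938 + 2*I*sqrt(3)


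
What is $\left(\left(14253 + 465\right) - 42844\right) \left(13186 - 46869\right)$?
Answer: $947368058$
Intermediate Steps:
$\left(\left(14253 + 465\right) - 42844\right) \left(13186 - 46869\right) = \left(14718 - 42844\right) \left(-33683\right) = \left(-28126\right) \left(-33683\right) = 947368058$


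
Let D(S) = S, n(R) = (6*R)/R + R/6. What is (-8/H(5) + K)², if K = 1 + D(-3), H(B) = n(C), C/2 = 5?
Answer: 4900/529 ≈ 9.2628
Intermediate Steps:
C = 10 (C = 2*5 = 10)
n(R) = 6 + R/6 (n(R) = 6 + R*(⅙) = 6 + R/6)
H(B) = 23/3 (H(B) = 6 + (⅙)*10 = 6 + 5/3 = 23/3)
K = -2 (K = 1 - 3 = -2)
(-8/H(5) + K)² = (-8/23/3 - 2)² = (-8*3/23 - 2)² = (-24/23 - 2)² = (-70/23)² = 4900/529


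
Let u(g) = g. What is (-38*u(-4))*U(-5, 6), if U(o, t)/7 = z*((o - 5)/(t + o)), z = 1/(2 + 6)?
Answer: -1330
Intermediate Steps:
z = ⅛ (z = 1/8 = ⅛ ≈ 0.12500)
U(o, t) = 7*(-5 + o)/(8*(o + t)) (U(o, t) = 7*(((o - 5)/(t + o))/8) = 7*(((-5 + o)/(o + t))/8) = 7*((-5 + o)/(8*(o + t))) = 7*(-5 + o)/(8*(o + t)))
(-38*u(-4))*U(-5, 6) = (-38*(-4))*(7*(-5 - 5)/(8*(-5 + 6))) = 152*((7/8)*(-10)/1) = 152*((7/8)*1*(-10)) = 152*(-35/4) = -1330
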